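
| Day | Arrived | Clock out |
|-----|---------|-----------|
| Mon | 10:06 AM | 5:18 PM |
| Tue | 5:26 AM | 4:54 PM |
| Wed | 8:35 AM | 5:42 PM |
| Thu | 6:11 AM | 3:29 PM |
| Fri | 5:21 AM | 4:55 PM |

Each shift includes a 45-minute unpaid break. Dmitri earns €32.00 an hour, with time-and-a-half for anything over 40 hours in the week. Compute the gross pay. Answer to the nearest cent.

€1515.20

Mon: 10:06 AM–5:18 PM = 7 h 12 min; less 45 min break → 6 h 27 min
Tue: 5:26 AM–4:54 PM = 11 h 28 min; less 45 min break → 10 h 43 min
Wed: 8:35 AM–5:42 PM = 9 h 7 min; less 45 min break → 8 h 22 min
Thu: 6:11 AM–3:29 PM = 9 h 18 min; less 45 min break → 8 h 33 min
Fri: 5:21 AM–4:55 PM = 11 h 34 min; less 45 min break → 10 h 49 min
Total worked: 44 h 54 min = 2694 min.
Regular 40 h 0 min = 2400 min at €32.00/h; overtime 4 h 54 min = 294 min at €48.00/h.
Pay = (2400 × €32.00 + 294 × €48.00) ÷ 60 = €1515.20.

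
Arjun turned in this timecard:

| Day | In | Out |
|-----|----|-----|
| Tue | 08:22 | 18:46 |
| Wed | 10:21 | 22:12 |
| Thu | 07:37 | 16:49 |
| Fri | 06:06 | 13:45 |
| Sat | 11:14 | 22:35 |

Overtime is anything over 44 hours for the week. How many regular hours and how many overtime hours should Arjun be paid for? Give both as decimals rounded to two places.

Regular 44.00 hours, overtime 6.45 hours

Tue: 08:22–18:46 = 10 h 24 min
Wed: 10:21–22:12 = 11 h 51 min
Thu: 07:37–16:49 = 9 h 12 min
Fri: 06:06–13:45 = 7 h 39 min
Sat: 11:14–22:35 = 11 h 21 min
Total worked: 50 h 27 min = 50.45 h.
Threshold 44 h → overtime 6 h 27 min, regular 44 h 0 min.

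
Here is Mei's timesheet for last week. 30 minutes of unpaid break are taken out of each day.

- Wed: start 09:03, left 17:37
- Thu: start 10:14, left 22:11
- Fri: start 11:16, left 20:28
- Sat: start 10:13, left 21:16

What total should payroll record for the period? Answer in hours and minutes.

Wed: 09:03–17:37 = 8 h 34 min; less 30 min break → 8 h 4 min
Thu: 10:14–22:11 = 11 h 57 min; less 30 min break → 11 h 27 min
Fri: 11:16–20:28 = 9 h 12 min; less 30 min break → 8 h 42 min
Sat: 10:13–21:16 = 11 h 3 min; less 30 min break → 10 h 33 min
Total: 8 h 4 min + 11 h 27 min + 8 h 42 min + 10 h 33 min = 38 h 46 min.

38 h 46 min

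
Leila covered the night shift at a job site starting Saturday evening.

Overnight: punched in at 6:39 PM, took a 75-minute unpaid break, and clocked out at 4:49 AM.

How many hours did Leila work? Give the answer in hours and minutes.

Overnight: 6:39 PM → midnight = 5 h 21 min; midnight → 4:49 AM = 4 h 49 min; span 10 h 10 min; less 75 min break → 8 h 55 min

8 h 55 min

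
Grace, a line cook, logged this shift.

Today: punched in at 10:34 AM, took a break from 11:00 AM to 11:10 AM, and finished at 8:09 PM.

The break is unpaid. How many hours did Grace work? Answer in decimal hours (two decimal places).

Today: 10:34 AM–8:09 PM = 9 h 35 min; less 10 min break → 9 h 25 min

9.42 hours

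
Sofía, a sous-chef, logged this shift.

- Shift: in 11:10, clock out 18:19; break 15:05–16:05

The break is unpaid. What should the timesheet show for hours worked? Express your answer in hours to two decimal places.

6.15 hours

Shift: 11:10–18:19 = 7 h 9 min; less 60 min break → 6 h 9 min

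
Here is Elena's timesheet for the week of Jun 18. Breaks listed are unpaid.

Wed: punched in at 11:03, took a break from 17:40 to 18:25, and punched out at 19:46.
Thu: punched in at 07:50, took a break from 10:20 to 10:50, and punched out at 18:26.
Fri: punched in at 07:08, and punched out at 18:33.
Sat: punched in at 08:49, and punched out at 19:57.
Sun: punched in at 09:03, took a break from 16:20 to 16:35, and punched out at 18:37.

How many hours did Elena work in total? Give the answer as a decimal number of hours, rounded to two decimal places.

49.93 hours

Wed: 11:03–19:46 = 8 h 43 min; less 45 min break → 7 h 58 min
Thu: 07:50–18:26 = 10 h 36 min; less 30 min break → 10 h 6 min
Fri: 07:08–18:33 = 11 h 25 min
Sat: 08:49–19:57 = 11 h 8 min
Sun: 09:03–18:37 = 9 h 34 min; less 15 min break → 9 h 19 min
Total: 7 h 58 min + 10 h 6 min + 11 h 25 min + 11 h 8 min + 9 h 19 min = 49 h 56 min.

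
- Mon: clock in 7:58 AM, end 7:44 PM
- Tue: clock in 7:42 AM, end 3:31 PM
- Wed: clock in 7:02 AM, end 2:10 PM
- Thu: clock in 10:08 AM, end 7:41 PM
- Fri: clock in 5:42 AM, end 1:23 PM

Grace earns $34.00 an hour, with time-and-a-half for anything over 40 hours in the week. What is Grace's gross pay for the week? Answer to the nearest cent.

$1561.45

Mon: 7:58 AM–7:44 PM = 11 h 46 min
Tue: 7:42 AM–3:31 PM = 7 h 49 min
Wed: 7:02 AM–2:10 PM = 7 h 8 min
Thu: 10:08 AM–7:41 PM = 9 h 33 min
Fri: 5:42 AM–1:23 PM = 7 h 41 min
Total worked: 43 h 57 min = 2637 min.
Regular 40 h 0 min = 2400 min at $34.00/h; overtime 3 h 57 min = 237 min at $51.00/h.
Pay = (2400 × $34.00 + 237 × $51.00) ÷ 60 = $1561.45.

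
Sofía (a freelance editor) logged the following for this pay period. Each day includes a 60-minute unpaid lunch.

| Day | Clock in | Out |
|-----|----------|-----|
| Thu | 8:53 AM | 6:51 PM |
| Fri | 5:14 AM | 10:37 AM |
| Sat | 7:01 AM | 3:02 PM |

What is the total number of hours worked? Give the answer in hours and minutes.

20 h 22 min

Thu: 8:53 AM–6:51 PM = 9 h 58 min; less 60 min break → 8 h 58 min
Fri: 5:14 AM–10:37 AM = 5 h 23 min; less 60 min break → 4 h 23 min
Sat: 7:01 AM–3:02 PM = 8 h 1 min; less 60 min break → 7 h 1 min
Total: 8 h 58 min + 4 h 23 min + 7 h 1 min = 20 h 22 min.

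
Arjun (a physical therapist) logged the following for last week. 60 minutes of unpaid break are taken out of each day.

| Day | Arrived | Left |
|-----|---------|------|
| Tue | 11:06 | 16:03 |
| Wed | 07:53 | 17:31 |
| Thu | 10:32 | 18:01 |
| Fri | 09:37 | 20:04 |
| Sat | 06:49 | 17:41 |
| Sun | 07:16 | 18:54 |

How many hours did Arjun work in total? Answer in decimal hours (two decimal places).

49.02 hours

Tue: 11:06–16:03 = 4 h 57 min; less 60 min break → 3 h 57 min
Wed: 07:53–17:31 = 9 h 38 min; less 60 min break → 8 h 38 min
Thu: 10:32–18:01 = 7 h 29 min; less 60 min break → 6 h 29 min
Fri: 09:37–20:04 = 10 h 27 min; less 60 min break → 9 h 27 min
Sat: 06:49–17:41 = 10 h 52 min; less 60 min break → 9 h 52 min
Sun: 07:16–18:54 = 11 h 38 min; less 60 min break → 10 h 38 min
Total: 3 h 57 min + 8 h 38 min + 6 h 29 min + 9 h 27 min + 9 h 52 min + 10 h 38 min = 49 h 1 min.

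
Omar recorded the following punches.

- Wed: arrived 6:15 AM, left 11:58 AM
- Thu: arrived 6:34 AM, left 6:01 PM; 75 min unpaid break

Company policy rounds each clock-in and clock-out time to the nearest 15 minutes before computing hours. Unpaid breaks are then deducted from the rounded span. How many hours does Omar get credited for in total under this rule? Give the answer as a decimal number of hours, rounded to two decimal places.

Wed: in 6:15 AM→6:15 AM, out 11:58 AM→12:00 PM; 5 h 45 min
Thu: in 6:34 AM→6:30 AM, out 6:01 PM→6:00 PM; 11 h 30 min − 75 min = 10 h 15 min
Total credited: 16 h 0 min.

16.00 hours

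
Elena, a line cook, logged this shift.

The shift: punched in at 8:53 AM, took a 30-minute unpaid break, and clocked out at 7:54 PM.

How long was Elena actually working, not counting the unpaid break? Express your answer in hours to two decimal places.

The shift: 8:53 AM–7:54 PM = 11 h 1 min; less 30 min break → 10 h 31 min

10.52 hours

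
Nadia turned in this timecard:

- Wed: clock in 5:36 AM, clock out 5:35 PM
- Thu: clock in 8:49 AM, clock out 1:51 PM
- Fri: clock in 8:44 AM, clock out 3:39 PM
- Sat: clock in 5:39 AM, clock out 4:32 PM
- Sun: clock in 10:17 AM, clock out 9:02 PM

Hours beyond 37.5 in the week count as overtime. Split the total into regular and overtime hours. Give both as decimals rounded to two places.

Regular 37.50 hours, overtime 8.07 hours

Wed: 5:36 AM–5:35 PM = 11 h 59 min
Thu: 8:49 AM–1:51 PM = 5 h 2 min
Fri: 8:44 AM–3:39 PM = 6 h 55 min
Sat: 5:39 AM–4:32 PM = 10 h 53 min
Sun: 10:17 AM–9:02 PM = 10 h 45 min
Total worked: 45 h 34 min = 45.57 h.
Threshold 37.5 h → overtime 8 h 4 min, regular 37 h 30 min.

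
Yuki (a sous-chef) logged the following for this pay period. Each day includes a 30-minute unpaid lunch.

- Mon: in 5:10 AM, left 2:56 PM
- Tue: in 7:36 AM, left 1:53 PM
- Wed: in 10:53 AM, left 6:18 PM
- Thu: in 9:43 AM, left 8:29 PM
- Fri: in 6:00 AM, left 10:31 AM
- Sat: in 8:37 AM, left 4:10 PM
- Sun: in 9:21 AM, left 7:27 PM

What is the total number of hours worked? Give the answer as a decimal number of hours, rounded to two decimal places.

Mon: 5:10 AM–2:56 PM = 9 h 46 min; less 30 min break → 9 h 16 min
Tue: 7:36 AM–1:53 PM = 6 h 17 min; less 30 min break → 5 h 47 min
Wed: 10:53 AM–6:18 PM = 7 h 25 min; less 30 min break → 6 h 55 min
Thu: 9:43 AM–8:29 PM = 10 h 46 min; less 30 min break → 10 h 16 min
Fri: 6:00 AM–10:31 AM = 4 h 31 min; less 30 min break → 4 h 1 min
Sat: 8:37 AM–4:10 PM = 7 h 33 min; less 30 min break → 7 h 3 min
Sun: 9:21 AM–7:27 PM = 10 h 6 min; less 30 min break → 9 h 36 min
Total: 9 h 16 min + 5 h 47 min + 6 h 55 min + 10 h 16 min + 4 h 1 min + 7 h 3 min + 9 h 36 min = 52 h 54 min.

52.90 hours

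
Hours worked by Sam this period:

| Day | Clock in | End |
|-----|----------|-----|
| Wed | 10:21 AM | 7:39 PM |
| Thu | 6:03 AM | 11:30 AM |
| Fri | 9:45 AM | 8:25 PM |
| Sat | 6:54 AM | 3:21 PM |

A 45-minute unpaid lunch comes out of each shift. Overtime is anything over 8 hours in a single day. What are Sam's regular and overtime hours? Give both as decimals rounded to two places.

Regular 28.40 hours, overtime 2.47 hours

Wed: 10:21 AM–7:39 PM = 9 h 18 min; less 45 min break → 8 h 33 min
Thu: 6:03 AM–11:30 AM = 5 h 27 min; less 45 min break → 4 h 42 min
Fri: 9:45 AM–8:25 PM = 10 h 40 min; less 45 min break → 9 h 55 min
Sat: 6:54 AM–3:21 PM = 8 h 27 min; less 45 min break → 7 h 42 min
Wed reg 8 h 0 min / OT 0 h 33 min; Thu reg 4 h 42 min / OT 0 h 0 min; Fri reg 8 h 0 min / OT 1 h 55 min; Sat reg 7 h 42 min / OT 0 h 0 min.
Totals: regular 28 h 24 min, overtime 2 h 28 min.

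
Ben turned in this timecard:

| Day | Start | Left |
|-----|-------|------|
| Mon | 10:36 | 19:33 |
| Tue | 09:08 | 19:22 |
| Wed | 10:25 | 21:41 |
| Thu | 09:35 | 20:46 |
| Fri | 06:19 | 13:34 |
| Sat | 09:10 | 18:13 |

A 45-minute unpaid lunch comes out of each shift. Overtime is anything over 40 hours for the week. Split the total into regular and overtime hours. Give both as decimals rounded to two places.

Regular 40.00 hours, overtime 13.43 hours

Mon: 10:36–19:33 = 8 h 57 min; less 45 min break → 8 h 12 min
Tue: 09:08–19:22 = 10 h 14 min; less 45 min break → 9 h 29 min
Wed: 10:25–21:41 = 11 h 16 min; less 45 min break → 10 h 31 min
Thu: 09:35–20:46 = 11 h 11 min; less 45 min break → 10 h 26 min
Fri: 06:19–13:34 = 7 h 15 min; less 45 min break → 6 h 30 min
Sat: 09:10–18:13 = 9 h 3 min; less 45 min break → 8 h 18 min
Total worked: 53 h 26 min = 53.43 h.
Threshold 40 h → overtime 13 h 26 min, regular 40 h 0 min.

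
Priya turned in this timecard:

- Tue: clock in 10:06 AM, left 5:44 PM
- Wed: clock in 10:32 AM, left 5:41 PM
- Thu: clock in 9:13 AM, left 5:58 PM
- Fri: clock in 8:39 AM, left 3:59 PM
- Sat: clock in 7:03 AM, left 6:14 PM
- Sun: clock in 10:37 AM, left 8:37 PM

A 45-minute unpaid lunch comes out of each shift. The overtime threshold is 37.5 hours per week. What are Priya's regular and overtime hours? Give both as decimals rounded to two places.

Tue: 10:06 AM–5:44 PM = 7 h 38 min; less 45 min break → 6 h 53 min
Wed: 10:32 AM–5:41 PM = 7 h 9 min; less 45 min break → 6 h 24 min
Thu: 9:13 AM–5:58 PM = 8 h 45 min; less 45 min break → 8 h 0 min
Fri: 8:39 AM–3:59 PM = 7 h 20 min; less 45 min break → 6 h 35 min
Sat: 7:03 AM–6:14 PM = 11 h 11 min; less 45 min break → 10 h 26 min
Sun: 10:37 AM–8:37 PM = 10 h 0 min; less 45 min break → 9 h 15 min
Total worked: 47 h 33 min = 47.55 h.
Threshold 37.5 h → overtime 10 h 3 min, regular 37 h 30 min.

Regular 37.50 hours, overtime 10.05 hours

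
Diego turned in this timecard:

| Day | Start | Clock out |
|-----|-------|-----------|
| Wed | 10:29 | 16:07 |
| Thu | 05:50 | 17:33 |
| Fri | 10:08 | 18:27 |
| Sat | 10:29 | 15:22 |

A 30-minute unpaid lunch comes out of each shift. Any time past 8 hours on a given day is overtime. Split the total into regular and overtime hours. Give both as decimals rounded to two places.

Regular 25.33 hours, overtime 3.22 hours

Wed: 10:29–16:07 = 5 h 38 min; less 30 min break → 5 h 8 min
Thu: 05:50–17:33 = 11 h 43 min; less 30 min break → 11 h 13 min
Fri: 10:08–18:27 = 8 h 19 min; less 30 min break → 7 h 49 min
Sat: 10:29–15:22 = 4 h 53 min; less 30 min break → 4 h 23 min
Wed reg 5 h 8 min / OT 0 h 0 min; Thu reg 8 h 0 min / OT 3 h 13 min; Fri reg 7 h 49 min / OT 0 h 0 min; Sat reg 4 h 23 min / OT 0 h 0 min.
Totals: regular 25 h 20 min, overtime 3 h 13 min.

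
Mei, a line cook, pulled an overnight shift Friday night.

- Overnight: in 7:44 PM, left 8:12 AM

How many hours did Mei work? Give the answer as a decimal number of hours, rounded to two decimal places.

Overnight: 7:44 PM → midnight = 4 h 16 min; midnight → 8:12 AM = 8 h 12 min; span 12 h 28 min

12.47 hours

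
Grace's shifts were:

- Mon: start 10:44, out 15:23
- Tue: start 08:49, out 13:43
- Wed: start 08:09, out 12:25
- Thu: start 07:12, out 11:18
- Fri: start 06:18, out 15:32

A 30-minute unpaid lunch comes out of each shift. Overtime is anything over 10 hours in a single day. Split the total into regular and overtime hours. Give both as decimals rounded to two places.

Regular 24.65 hours, overtime 0.00 hours

Mon: 10:44–15:23 = 4 h 39 min; less 30 min break → 4 h 9 min
Tue: 08:49–13:43 = 4 h 54 min; less 30 min break → 4 h 24 min
Wed: 08:09–12:25 = 4 h 16 min; less 30 min break → 3 h 46 min
Thu: 07:12–11:18 = 4 h 6 min; less 30 min break → 3 h 36 min
Fri: 06:18–15:32 = 9 h 14 min; less 30 min break → 8 h 44 min
Mon reg 4 h 9 min / OT 0 h 0 min; Tue reg 4 h 24 min / OT 0 h 0 min; Wed reg 3 h 46 min / OT 0 h 0 min; Thu reg 3 h 36 min / OT 0 h 0 min; Fri reg 8 h 44 min / OT 0 h 0 min.
Totals: regular 24 h 39 min, overtime 0 h 0 min.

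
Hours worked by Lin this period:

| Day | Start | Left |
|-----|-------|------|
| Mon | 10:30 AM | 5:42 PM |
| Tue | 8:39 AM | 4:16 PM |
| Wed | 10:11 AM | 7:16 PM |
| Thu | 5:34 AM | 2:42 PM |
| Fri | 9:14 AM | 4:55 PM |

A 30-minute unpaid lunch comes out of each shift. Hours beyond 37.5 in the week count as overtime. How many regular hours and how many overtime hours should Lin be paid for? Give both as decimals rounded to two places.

Mon: 10:30 AM–5:42 PM = 7 h 12 min; less 30 min break → 6 h 42 min
Tue: 8:39 AM–4:16 PM = 7 h 37 min; less 30 min break → 7 h 7 min
Wed: 10:11 AM–7:16 PM = 9 h 5 min; less 30 min break → 8 h 35 min
Thu: 5:34 AM–2:42 PM = 9 h 8 min; less 30 min break → 8 h 38 min
Fri: 9:14 AM–4:55 PM = 7 h 41 min; less 30 min break → 7 h 11 min
Total worked: 38 h 13 min = 38.22 h.
Threshold 37.5 h → overtime 0 h 43 min, regular 37 h 30 min.

Regular 37.50 hours, overtime 0.72 hours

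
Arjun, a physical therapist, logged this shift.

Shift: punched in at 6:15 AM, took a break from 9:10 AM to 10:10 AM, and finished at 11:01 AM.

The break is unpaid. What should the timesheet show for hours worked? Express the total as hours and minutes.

3 h 46 min

Shift: 6:15 AM–11:01 AM = 4 h 46 min; less 60 min break → 3 h 46 min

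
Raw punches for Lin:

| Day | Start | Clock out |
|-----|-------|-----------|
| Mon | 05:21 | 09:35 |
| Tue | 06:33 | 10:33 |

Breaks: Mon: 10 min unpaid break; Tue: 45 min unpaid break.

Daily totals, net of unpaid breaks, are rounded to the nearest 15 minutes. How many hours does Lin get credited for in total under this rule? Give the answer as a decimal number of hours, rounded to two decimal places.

7.25 hours

Mon: 05:21–09:35 = 4 h 14 min − 10 min = 4 h 4 min → rounds to 4 h 0 min
Tue: 06:33–10:33 = 4 h 0 min − 45 min = 3 h 15 min → rounds to 3 h 15 min
Total credited: 7 h 15 min.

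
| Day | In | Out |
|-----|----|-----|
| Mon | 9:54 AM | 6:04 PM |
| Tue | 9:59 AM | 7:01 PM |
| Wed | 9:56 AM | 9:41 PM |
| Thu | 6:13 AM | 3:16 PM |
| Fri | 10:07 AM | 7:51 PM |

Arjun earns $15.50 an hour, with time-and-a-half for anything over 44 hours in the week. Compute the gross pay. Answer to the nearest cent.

$768.80

Mon: 9:54 AM–6:04 PM = 8 h 10 min
Tue: 9:59 AM–7:01 PM = 9 h 2 min
Wed: 9:56 AM–9:41 PM = 11 h 45 min
Thu: 6:13 AM–3:16 PM = 9 h 3 min
Fri: 10:07 AM–7:51 PM = 9 h 44 min
Total worked: 47 h 44 min = 2864 min.
Regular 44 h 0 min = 2640 min at $15.50/h; overtime 3 h 44 min = 224 min at $23.25/h.
Pay = (2640 × $15.50 + 224 × $23.25) ÷ 60 = $768.80.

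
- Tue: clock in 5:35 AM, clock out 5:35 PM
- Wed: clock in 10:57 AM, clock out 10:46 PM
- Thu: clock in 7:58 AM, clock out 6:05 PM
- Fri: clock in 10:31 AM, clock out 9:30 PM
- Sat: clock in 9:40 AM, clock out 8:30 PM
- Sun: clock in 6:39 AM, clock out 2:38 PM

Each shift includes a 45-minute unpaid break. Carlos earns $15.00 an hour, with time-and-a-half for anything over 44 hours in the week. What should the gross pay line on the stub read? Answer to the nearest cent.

$1002.75

Tue: 5:35 AM–5:35 PM = 12 h 0 min; less 45 min break → 11 h 15 min
Wed: 10:57 AM–10:46 PM = 11 h 49 min; less 45 min break → 11 h 4 min
Thu: 7:58 AM–6:05 PM = 10 h 7 min; less 45 min break → 9 h 22 min
Fri: 10:31 AM–9:30 PM = 10 h 59 min; less 45 min break → 10 h 14 min
Sat: 9:40 AM–8:30 PM = 10 h 50 min; less 45 min break → 10 h 5 min
Sun: 6:39 AM–2:38 PM = 7 h 59 min; less 45 min break → 7 h 14 min
Total worked: 59 h 14 min = 3554 min.
Regular 44 h 0 min = 2640 min at $15.00/h; overtime 15 h 14 min = 914 min at $22.50/h.
Pay = (2640 × $15.00 + 914 × $22.50) ÷ 60 = $1002.75.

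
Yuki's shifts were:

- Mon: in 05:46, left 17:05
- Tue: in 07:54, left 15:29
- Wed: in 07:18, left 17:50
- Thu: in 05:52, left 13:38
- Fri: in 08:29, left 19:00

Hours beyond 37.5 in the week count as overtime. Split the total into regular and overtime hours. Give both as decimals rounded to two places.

Mon: 05:46–17:05 = 11 h 19 min
Tue: 07:54–15:29 = 7 h 35 min
Wed: 07:18–17:50 = 10 h 32 min
Thu: 05:52–13:38 = 7 h 46 min
Fri: 08:29–19:00 = 10 h 31 min
Total worked: 47 h 43 min = 47.72 h.
Threshold 37.5 h → overtime 10 h 13 min, regular 37 h 30 min.

Regular 37.50 hours, overtime 10.22 hours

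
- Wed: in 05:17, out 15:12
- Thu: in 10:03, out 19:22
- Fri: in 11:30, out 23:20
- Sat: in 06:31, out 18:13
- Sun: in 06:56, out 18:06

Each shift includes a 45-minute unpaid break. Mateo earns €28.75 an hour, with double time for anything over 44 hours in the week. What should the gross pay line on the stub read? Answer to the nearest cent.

€1620.54

Wed: 05:17–15:12 = 9 h 55 min; less 45 min break → 9 h 10 min
Thu: 10:03–19:22 = 9 h 19 min; less 45 min break → 8 h 34 min
Fri: 11:30–23:20 = 11 h 50 min; less 45 min break → 11 h 5 min
Sat: 06:31–18:13 = 11 h 42 min; less 45 min break → 10 h 57 min
Sun: 06:56–18:06 = 11 h 10 min; less 45 min break → 10 h 25 min
Total worked: 50 h 11 min = 3011 min.
Regular 44 h 0 min = 2640 min at €28.75/h; overtime 6 h 11 min = 371 min at €57.50/h.
Pay = (2640 × €28.75 + 371 × €57.50) ÷ 60 = €1620.54.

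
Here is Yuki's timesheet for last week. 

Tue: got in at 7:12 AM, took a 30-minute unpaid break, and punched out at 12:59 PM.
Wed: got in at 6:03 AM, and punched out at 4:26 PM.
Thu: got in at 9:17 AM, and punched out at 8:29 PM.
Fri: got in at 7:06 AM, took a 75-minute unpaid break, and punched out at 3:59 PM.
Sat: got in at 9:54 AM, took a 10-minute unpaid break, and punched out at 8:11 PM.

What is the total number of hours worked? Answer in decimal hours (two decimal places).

Tue: 7:12 AM–12:59 PM = 5 h 47 min; less 30 min break → 5 h 17 min
Wed: 6:03 AM–4:26 PM = 10 h 23 min
Thu: 9:17 AM–8:29 PM = 11 h 12 min
Fri: 7:06 AM–3:59 PM = 8 h 53 min; less 75 min break → 7 h 38 min
Sat: 9:54 AM–8:11 PM = 10 h 17 min; less 10 min break → 10 h 7 min
Total: 5 h 17 min + 10 h 23 min + 11 h 12 min + 7 h 38 min + 10 h 7 min = 44 h 37 min.

44.62 hours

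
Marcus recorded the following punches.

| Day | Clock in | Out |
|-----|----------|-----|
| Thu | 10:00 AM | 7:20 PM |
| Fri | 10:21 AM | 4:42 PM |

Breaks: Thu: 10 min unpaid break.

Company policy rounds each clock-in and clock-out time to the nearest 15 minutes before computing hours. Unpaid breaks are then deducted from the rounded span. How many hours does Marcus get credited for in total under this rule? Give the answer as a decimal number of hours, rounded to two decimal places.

Thu: in 10:00 AM→10:00 AM, out 7:20 PM→7:15 PM; 9 h 15 min − 10 min = 9 h 5 min
Fri: in 10:21 AM→10:15 AM, out 4:42 PM→4:45 PM; 6 h 30 min
Total credited: 15 h 35 min.

15.58 hours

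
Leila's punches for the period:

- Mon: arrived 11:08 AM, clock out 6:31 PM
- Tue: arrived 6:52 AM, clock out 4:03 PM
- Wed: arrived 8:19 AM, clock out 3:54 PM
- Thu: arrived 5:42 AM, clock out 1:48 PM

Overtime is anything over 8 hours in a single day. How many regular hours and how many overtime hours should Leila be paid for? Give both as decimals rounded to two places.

Regular 30.97 hours, overtime 1.28 hours

Mon: 11:08 AM–6:31 PM = 7 h 23 min
Tue: 6:52 AM–4:03 PM = 9 h 11 min
Wed: 8:19 AM–3:54 PM = 7 h 35 min
Thu: 5:42 AM–1:48 PM = 8 h 6 min
Mon reg 7 h 23 min / OT 0 h 0 min; Tue reg 8 h 0 min / OT 1 h 11 min; Wed reg 7 h 35 min / OT 0 h 0 min; Thu reg 8 h 0 min / OT 0 h 6 min.
Totals: regular 30 h 58 min, overtime 1 h 17 min.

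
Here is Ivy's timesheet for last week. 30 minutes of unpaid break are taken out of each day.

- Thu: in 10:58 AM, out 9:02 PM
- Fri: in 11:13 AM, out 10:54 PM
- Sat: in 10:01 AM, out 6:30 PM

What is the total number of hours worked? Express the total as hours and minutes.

28 h 44 min

Thu: 10:58 AM–9:02 PM = 10 h 4 min; less 30 min break → 9 h 34 min
Fri: 11:13 AM–10:54 PM = 11 h 41 min; less 30 min break → 11 h 11 min
Sat: 10:01 AM–6:30 PM = 8 h 29 min; less 30 min break → 7 h 59 min
Total: 9 h 34 min + 11 h 11 min + 7 h 59 min = 28 h 44 min.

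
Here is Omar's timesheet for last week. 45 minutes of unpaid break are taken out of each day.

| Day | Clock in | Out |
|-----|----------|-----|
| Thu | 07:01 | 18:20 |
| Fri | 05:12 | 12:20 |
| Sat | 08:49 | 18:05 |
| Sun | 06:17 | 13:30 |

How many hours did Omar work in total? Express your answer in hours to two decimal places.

Thu: 07:01–18:20 = 11 h 19 min; less 45 min break → 10 h 34 min
Fri: 05:12–12:20 = 7 h 8 min; less 45 min break → 6 h 23 min
Sat: 08:49–18:05 = 9 h 16 min; less 45 min break → 8 h 31 min
Sun: 06:17–13:30 = 7 h 13 min; less 45 min break → 6 h 28 min
Total: 10 h 34 min + 6 h 23 min + 8 h 31 min + 6 h 28 min = 31 h 56 min.

31.93 hours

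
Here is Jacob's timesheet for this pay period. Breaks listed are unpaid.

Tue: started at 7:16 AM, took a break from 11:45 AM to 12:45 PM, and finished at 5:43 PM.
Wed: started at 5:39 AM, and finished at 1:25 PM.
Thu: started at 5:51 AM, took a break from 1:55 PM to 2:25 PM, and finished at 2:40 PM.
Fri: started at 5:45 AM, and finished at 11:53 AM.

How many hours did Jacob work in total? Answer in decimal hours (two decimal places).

Tue: 7:16 AM–5:43 PM = 10 h 27 min; less 60 min break → 9 h 27 min
Wed: 5:39 AM–1:25 PM = 7 h 46 min
Thu: 5:51 AM–2:40 PM = 8 h 49 min; less 30 min break → 8 h 19 min
Fri: 5:45 AM–11:53 AM = 6 h 8 min
Total: 9 h 27 min + 7 h 46 min + 8 h 19 min + 6 h 8 min = 31 h 40 min.

31.67 hours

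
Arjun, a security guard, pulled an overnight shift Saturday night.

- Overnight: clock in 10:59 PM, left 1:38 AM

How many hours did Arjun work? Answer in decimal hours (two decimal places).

2.65 hours

Overnight: 10:59 PM → midnight = 1 h 1 min; midnight → 1:38 AM = 1 h 38 min; span 2 h 39 min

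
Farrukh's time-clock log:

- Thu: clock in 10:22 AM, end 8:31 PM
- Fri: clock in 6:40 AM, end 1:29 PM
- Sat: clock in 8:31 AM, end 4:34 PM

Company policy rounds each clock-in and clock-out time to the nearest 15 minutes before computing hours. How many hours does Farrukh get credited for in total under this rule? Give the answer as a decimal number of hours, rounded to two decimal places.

Thu: in 10:22 AM→10:15 AM, out 8:31 PM→8:30 PM; 10 h 15 min
Fri: in 6:40 AM→6:45 AM, out 1:29 PM→1:30 PM; 6 h 45 min
Sat: in 8:31 AM→8:30 AM, out 4:34 PM→4:30 PM; 8 h 0 min
Total credited: 25 h 0 min.

25.00 hours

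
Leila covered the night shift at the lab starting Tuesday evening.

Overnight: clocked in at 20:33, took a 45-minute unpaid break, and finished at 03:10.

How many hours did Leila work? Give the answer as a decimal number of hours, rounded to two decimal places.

Overnight: 20:33 → midnight = 3 h 27 min; midnight → 03:10 = 3 h 10 min; span 6 h 37 min; less 45 min break → 5 h 52 min

5.87 hours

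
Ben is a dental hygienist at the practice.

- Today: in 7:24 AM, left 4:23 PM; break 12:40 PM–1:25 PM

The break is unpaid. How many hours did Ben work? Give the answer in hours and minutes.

Today: 7:24 AM–4:23 PM = 8 h 59 min; less 45 min break → 8 h 14 min

8 h 14 min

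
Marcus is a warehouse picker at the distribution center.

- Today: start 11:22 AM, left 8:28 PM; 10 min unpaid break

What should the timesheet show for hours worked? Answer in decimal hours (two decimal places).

8.93 hours

Today: 11:22 AM–8:28 PM = 9 h 6 min; less 10 min break → 8 h 56 min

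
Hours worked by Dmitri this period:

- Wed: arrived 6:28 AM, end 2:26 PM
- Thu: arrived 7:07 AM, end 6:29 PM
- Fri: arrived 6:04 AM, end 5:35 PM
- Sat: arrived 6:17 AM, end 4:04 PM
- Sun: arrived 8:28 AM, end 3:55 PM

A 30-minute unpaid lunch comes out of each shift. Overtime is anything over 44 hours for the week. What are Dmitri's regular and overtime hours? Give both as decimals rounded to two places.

Regular 44.00 hours, overtime 1.58 hours

Wed: 6:28 AM–2:26 PM = 7 h 58 min; less 30 min break → 7 h 28 min
Thu: 7:07 AM–6:29 PM = 11 h 22 min; less 30 min break → 10 h 52 min
Fri: 6:04 AM–5:35 PM = 11 h 31 min; less 30 min break → 11 h 1 min
Sat: 6:17 AM–4:04 PM = 9 h 47 min; less 30 min break → 9 h 17 min
Sun: 8:28 AM–3:55 PM = 7 h 27 min; less 30 min break → 6 h 57 min
Total worked: 45 h 35 min = 45.58 h.
Threshold 44 h → overtime 1 h 35 min, regular 44 h 0 min.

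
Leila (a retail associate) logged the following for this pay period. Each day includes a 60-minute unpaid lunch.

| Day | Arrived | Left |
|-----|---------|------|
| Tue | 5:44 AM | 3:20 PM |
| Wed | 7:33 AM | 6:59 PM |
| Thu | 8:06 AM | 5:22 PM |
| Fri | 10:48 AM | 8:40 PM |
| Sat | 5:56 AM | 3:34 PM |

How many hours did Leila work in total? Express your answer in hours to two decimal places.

44.80 hours

Tue: 5:44 AM–3:20 PM = 9 h 36 min; less 60 min break → 8 h 36 min
Wed: 7:33 AM–6:59 PM = 11 h 26 min; less 60 min break → 10 h 26 min
Thu: 8:06 AM–5:22 PM = 9 h 16 min; less 60 min break → 8 h 16 min
Fri: 10:48 AM–8:40 PM = 9 h 52 min; less 60 min break → 8 h 52 min
Sat: 5:56 AM–3:34 PM = 9 h 38 min; less 60 min break → 8 h 38 min
Total: 8 h 36 min + 10 h 26 min + 8 h 16 min + 8 h 52 min + 8 h 38 min = 44 h 48 min.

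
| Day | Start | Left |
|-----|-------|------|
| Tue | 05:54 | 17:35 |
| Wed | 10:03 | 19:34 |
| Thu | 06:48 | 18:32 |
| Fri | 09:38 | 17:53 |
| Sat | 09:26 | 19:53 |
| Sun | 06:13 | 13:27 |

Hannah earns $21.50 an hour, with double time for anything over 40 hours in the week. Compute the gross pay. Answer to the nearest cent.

Tue: 05:54–17:35 = 11 h 41 min
Wed: 10:03–19:34 = 9 h 31 min
Thu: 06:48–18:32 = 11 h 44 min
Fri: 09:38–17:53 = 8 h 15 min
Sat: 09:26–19:53 = 10 h 27 min
Sun: 06:13–13:27 = 7 h 14 min
Total worked: 58 h 52 min = 3532 min.
Regular 40 h 0 min = 2400 min at $21.50/h; overtime 18 h 52 min = 1132 min at $43.00/h.
Pay = (2400 × $21.50 + 1132 × $43.00) ÷ 60 = $1671.27.

$1671.27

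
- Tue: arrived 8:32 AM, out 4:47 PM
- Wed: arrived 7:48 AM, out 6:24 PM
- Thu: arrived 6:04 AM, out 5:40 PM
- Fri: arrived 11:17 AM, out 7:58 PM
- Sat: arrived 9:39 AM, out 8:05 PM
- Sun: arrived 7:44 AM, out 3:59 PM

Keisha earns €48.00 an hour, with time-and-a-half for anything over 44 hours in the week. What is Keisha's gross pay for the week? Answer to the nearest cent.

€3106.80

Tue: 8:32 AM–4:47 PM = 8 h 15 min
Wed: 7:48 AM–6:24 PM = 10 h 36 min
Thu: 6:04 AM–5:40 PM = 11 h 36 min
Fri: 11:17 AM–7:58 PM = 8 h 41 min
Sat: 9:39 AM–8:05 PM = 10 h 26 min
Sun: 7:44 AM–3:59 PM = 8 h 15 min
Total worked: 57 h 49 min = 3469 min.
Regular 44 h 0 min = 2640 min at €48.00/h; overtime 13 h 49 min = 829 min at €72.00/h.
Pay = (2640 × €48.00 + 829 × €72.00) ÷ 60 = €3106.80.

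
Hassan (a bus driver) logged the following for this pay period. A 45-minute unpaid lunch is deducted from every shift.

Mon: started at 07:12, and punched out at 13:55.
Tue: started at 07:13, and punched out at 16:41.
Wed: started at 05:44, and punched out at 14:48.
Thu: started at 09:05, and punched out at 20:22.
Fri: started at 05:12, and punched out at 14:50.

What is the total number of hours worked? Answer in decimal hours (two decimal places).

Mon: 07:12–13:55 = 6 h 43 min; less 45 min break → 5 h 58 min
Tue: 07:13–16:41 = 9 h 28 min; less 45 min break → 8 h 43 min
Wed: 05:44–14:48 = 9 h 4 min; less 45 min break → 8 h 19 min
Thu: 09:05–20:22 = 11 h 17 min; less 45 min break → 10 h 32 min
Fri: 05:12–14:50 = 9 h 38 min; less 45 min break → 8 h 53 min
Total: 5 h 58 min + 8 h 43 min + 8 h 19 min + 10 h 32 min + 8 h 53 min = 42 h 25 min.

42.42 hours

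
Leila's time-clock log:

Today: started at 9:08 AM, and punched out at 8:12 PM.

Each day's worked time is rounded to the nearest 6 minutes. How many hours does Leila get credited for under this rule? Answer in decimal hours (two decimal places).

11.10 hours

Today: 9:08 AM–8:12 PM = 11 h 4 min → rounds to 11 h 6 min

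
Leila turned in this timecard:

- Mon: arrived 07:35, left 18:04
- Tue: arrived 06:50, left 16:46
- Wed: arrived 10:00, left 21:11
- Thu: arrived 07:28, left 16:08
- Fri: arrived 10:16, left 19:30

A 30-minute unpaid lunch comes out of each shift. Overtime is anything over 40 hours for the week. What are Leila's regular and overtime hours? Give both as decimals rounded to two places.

Mon: 07:35–18:04 = 10 h 29 min; less 30 min break → 9 h 59 min
Tue: 06:50–16:46 = 9 h 56 min; less 30 min break → 9 h 26 min
Wed: 10:00–21:11 = 11 h 11 min; less 30 min break → 10 h 41 min
Thu: 07:28–16:08 = 8 h 40 min; less 30 min break → 8 h 10 min
Fri: 10:16–19:30 = 9 h 14 min; less 30 min break → 8 h 44 min
Total worked: 47 h 0 min = 47.00 h.
Threshold 40 h → overtime 7 h 0 min, regular 40 h 0 min.

Regular 40.00 hours, overtime 7.00 hours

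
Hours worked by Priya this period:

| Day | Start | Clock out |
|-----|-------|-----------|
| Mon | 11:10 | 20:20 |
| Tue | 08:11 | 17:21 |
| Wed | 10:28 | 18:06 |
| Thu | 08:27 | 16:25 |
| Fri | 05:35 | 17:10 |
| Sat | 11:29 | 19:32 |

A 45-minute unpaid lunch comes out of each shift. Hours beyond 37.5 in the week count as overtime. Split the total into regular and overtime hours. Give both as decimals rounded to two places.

Regular 37.50 hours, overtime 11.57 hours

Mon: 11:10–20:20 = 9 h 10 min; less 45 min break → 8 h 25 min
Tue: 08:11–17:21 = 9 h 10 min; less 45 min break → 8 h 25 min
Wed: 10:28–18:06 = 7 h 38 min; less 45 min break → 6 h 53 min
Thu: 08:27–16:25 = 7 h 58 min; less 45 min break → 7 h 13 min
Fri: 05:35–17:10 = 11 h 35 min; less 45 min break → 10 h 50 min
Sat: 11:29–19:32 = 8 h 3 min; less 45 min break → 7 h 18 min
Total worked: 49 h 4 min = 49.07 h.
Threshold 37.5 h → overtime 11 h 34 min, regular 37 h 30 min.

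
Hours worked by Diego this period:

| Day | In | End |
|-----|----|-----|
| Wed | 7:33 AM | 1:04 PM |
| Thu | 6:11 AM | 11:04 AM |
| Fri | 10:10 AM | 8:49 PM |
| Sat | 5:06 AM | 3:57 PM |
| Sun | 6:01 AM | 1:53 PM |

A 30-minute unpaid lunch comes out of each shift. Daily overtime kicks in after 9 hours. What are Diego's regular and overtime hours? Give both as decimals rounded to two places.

Regular 34.77 hours, overtime 2.50 hours

Wed: 7:33 AM–1:04 PM = 5 h 31 min; less 30 min break → 5 h 1 min
Thu: 6:11 AM–11:04 AM = 4 h 53 min; less 30 min break → 4 h 23 min
Fri: 10:10 AM–8:49 PM = 10 h 39 min; less 30 min break → 10 h 9 min
Sat: 5:06 AM–3:57 PM = 10 h 51 min; less 30 min break → 10 h 21 min
Sun: 6:01 AM–1:53 PM = 7 h 52 min; less 30 min break → 7 h 22 min
Wed reg 5 h 1 min / OT 0 h 0 min; Thu reg 4 h 23 min / OT 0 h 0 min; Fri reg 9 h 0 min / OT 1 h 9 min; Sat reg 9 h 0 min / OT 1 h 21 min; Sun reg 7 h 22 min / OT 0 h 0 min.
Totals: regular 34 h 46 min, overtime 2 h 30 min.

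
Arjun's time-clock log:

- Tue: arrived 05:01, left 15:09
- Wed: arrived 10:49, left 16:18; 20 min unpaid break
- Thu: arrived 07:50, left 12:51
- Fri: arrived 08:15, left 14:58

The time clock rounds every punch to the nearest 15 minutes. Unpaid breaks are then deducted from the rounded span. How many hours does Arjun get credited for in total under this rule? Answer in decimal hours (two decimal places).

27.17 hours

Tue: in 05:01→05:00, out 15:09→15:15; 10 h 15 min
Wed: in 10:49→10:45, out 16:18→16:15; 5 h 30 min − 20 min = 5 h 10 min
Thu: in 07:50→07:45, out 12:51→12:45; 5 h 0 min
Fri: in 08:15→08:15, out 14:58→15:00; 6 h 45 min
Total credited: 27 h 10 min.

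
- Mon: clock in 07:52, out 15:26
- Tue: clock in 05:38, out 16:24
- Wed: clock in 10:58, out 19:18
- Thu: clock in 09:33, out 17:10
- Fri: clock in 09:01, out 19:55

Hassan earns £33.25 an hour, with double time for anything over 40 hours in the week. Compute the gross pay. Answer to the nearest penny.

Mon: 07:52–15:26 = 7 h 34 min
Tue: 05:38–16:24 = 10 h 46 min
Wed: 10:58–19:18 = 8 h 20 min
Thu: 09:33–17:10 = 7 h 37 min
Fri: 09:01–19:55 = 10 h 54 min
Total worked: 45 h 11 min = 2711 min.
Regular 40 h 0 min = 2400 min at £33.25/h; overtime 5 h 11 min = 311 min at £66.50/h.
Pay = (2400 × £33.25 + 311 × £66.50) ÷ 60 = £1674.69.

£1674.69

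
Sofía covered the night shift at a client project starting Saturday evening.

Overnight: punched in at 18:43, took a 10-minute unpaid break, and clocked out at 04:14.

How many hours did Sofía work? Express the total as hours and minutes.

9 h 21 min

Overnight: 18:43 → midnight = 5 h 17 min; midnight → 04:14 = 4 h 14 min; span 9 h 31 min; less 10 min break → 9 h 21 min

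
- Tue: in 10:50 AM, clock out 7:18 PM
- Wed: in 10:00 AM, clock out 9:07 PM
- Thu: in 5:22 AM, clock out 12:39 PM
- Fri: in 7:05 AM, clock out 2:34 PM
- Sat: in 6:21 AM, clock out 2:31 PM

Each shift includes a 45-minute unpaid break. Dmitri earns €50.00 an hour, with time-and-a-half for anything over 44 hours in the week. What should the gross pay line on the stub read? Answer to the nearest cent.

€1938.33

Tue: 10:50 AM–7:18 PM = 8 h 28 min; less 45 min break → 7 h 43 min
Wed: 10:00 AM–9:07 PM = 11 h 7 min; less 45 min break → 10 h 22 min
Thu: 5:22 AM–12:39 PM = 7 h 17 min; less 45 min break → 6 h 32 min
Fri: 7:05 AM–2:34 PM = 7 h 29 min; less 45 min break → 6 h 44 min
Sat: 6:21 AM–2:31 PM = 8 h 10 min; less 45 min break → 7 h 25 min
Total worked: 38 h 46 min = 2326 min.
Regular 38 h 46 min = 2326 min at €50.00/h; overtime 0 h 0 min = 0 min at €75.00/h.
Pay = (2326 × €50.00 + 0 × €75.00) ÷ 60 = €1938.33.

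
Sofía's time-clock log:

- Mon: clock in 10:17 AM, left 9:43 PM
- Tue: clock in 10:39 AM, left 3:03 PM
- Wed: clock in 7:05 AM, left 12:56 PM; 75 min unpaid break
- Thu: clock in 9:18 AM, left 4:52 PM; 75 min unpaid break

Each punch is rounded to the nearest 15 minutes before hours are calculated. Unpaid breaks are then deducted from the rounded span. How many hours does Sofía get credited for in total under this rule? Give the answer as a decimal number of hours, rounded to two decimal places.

26.75 hours

Mon: in 10:17 AM→10:15 AM, out 9:43 PM→9:45 PM; 11 h 30 min
Tue: in 10:39 AM→10:45 AM, out 3:03 PM→3:00 PM; 4 h 15 min
Wed: in 7:05 AM→7:00 AM, out 12:56 PM→1:00 PM; 6 h 0 min − 75 min = 4 h 45 min
Thu: in 9:18 AM→9:15 AM, out 4:52 PM→4:45 PM; 7 h 30 min − 75 min = 6 h 15 min
Total credited: 26 h 45 min.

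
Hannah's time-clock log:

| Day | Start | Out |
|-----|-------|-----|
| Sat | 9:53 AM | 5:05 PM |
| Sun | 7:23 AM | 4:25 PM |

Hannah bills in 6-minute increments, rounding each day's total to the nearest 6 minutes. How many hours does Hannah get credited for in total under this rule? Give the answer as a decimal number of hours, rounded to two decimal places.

Sat: 9:53 AM–5:05 PM = 7 h 12 min → rounds to 7 h 12 min
Sun: 7:23 AM–4:25 PM = 9 h 2 min → rounds to 9 h 0 min
Total credited: 16 h 12 min.

16.20 hours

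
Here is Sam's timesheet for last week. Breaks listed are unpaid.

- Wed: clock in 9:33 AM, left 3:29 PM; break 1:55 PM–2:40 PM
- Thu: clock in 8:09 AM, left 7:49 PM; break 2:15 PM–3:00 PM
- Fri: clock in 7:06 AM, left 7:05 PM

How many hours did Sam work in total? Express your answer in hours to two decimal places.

28.08 hours

Wed: 9:33 AM–3:29 PM = 5 h 56 min; less 45 min break → 5 h 11 min
Thu: 8:09 AM–7:49 PM = 11 h 40 min; less 45 min break → 10 h 55 min
Fri: 7:06 AM–7:05 PM = 11 h 59 min
Total: 5 h 11 min + 10 h 55 min + 11 h 59 min = 28 h 5 min.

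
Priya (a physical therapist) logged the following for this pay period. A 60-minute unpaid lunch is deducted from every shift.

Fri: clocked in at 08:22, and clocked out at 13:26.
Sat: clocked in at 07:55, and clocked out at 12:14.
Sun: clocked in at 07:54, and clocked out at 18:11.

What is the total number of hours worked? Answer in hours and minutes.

16 h 40 min

Fri: 08:22–13:26 = 5 h 4 min; less 60 min break → 4 h 4 min
Sat: 07:55–12:14 = 4 h 19 min; less 60 min break → 3 h 19 min
Sun: 07:54–18:11 = 10 h 17 min; less 60 min break → 9 h 17 min
Total: 4 h 4 min + 3 h 19 min + 9 h 17 min = 16 h 40 min.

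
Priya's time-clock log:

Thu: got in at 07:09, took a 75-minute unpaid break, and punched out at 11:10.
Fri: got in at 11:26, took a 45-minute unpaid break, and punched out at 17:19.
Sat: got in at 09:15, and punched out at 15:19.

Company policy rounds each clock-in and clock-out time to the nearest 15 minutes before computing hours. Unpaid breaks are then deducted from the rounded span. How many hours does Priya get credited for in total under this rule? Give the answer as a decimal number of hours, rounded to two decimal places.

Thu: in 07:09→07:15, out 11:10→11:15; 4 h 0 min − 75 min = 2 h 45 min
Fri: in 11:26→11:30, out 17:19→17:15; 5 h 45 min − 45 min = 5 h 0 min
Sat: in 09:15→09:15, out 15:19→15:15; 6 h 0 min
Total credited: 13 h 45 min.

13.75 hours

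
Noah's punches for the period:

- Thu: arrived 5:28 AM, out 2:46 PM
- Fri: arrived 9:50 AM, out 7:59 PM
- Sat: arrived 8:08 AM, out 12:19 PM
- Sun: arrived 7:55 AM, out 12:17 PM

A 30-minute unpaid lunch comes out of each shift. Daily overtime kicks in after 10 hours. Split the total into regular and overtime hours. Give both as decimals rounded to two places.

Thu: 5:28 AM–2:46 PM = 9 h 18 min; less 30 min break → 8 h 48 min
Fri: 9:50 AM–7:59 PM = 10 h 9 min; less 30 min break → 9 h 39 min
Sat: 8:08 AM–12:19 PM = 4 h 11 min; less 30 min break → 3 h 41 min
Sun: 7:55 AM–12:17 PM = 4 h 22 min; less 30 min break → 3 h 52 min
Thu reg 8 h 48 min / OT 0 h 0 min; Fri reg 9 h 39 min / OT 0 h 0 min; Sat reg 3 h 41 min / OT 0 h 0 min; Sun reg 3 h 52 min / OT 0 h 0 min.
Totals: regular 26 h 0 min, overtime 0 h 0 min.

Regular 26.00 hours, overtime 0.00 hours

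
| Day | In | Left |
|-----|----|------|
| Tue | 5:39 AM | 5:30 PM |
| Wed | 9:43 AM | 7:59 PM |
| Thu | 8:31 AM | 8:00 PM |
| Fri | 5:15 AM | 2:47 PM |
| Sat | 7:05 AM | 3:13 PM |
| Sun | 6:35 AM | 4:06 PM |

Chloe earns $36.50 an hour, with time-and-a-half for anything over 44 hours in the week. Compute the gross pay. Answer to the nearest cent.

$2524.89

Tue: 5:39 AM–5:30 PM = 11 h 51 min
Wed: 9:43 AM–7:59 PM = 10 h 16 min
Thu: 8:31 AM–8:00 PM = 11 h 29 min
Fri: 5:15 AM–2:47 PM = 9 h 32 min
Sat: 7:05 AM–3:13 PM = 8 h 8 min
Sun: 6:35 AM–4:06 PM = 9 h 31 min
Total worked: 60 h 47 min = 3647 min.
Regular 44 h 0 min = 2640 min at $36.50/h; overtime 16 h 47 min = 1007 min at $54.75/h.
Pay = (2640 × $36.50 + 1007 × $54.75) ÷ 60 = $2524.89.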